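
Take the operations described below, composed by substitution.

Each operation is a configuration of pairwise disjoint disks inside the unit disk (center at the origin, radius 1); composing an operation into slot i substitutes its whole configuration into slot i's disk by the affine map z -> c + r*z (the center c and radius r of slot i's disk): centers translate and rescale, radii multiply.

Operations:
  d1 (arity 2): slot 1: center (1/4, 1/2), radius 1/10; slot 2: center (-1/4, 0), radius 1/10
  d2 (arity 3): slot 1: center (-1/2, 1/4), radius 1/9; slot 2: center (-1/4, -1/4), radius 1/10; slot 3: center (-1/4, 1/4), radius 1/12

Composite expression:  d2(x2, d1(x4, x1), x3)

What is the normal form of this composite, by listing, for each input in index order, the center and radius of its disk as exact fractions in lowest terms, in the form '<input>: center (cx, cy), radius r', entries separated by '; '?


x1: center (-11/40, -1/4), radius 1/100; x2: center (-1/2, 1/4), radius 1/9; x3: center (-1/4, 1/4), radius 1/12; x4: center (-9/40, -1/5), radius 1/100

Follow each x-input down from d2: c' goes to c + r*c', radius to r*r'.
x2: after 1 affine step, its disk has center (-1/2, 1/4), radius 1/9
x4: after 2 affine steps, its disk has center (-9/40, -1/5), radius 1/100
x1: after 2 affine steps, its disk has center (-11/40, -1/4), radius 1/100
x3: after 1 affine step, its disk has center (-1/4, 1/4), radius 1/12


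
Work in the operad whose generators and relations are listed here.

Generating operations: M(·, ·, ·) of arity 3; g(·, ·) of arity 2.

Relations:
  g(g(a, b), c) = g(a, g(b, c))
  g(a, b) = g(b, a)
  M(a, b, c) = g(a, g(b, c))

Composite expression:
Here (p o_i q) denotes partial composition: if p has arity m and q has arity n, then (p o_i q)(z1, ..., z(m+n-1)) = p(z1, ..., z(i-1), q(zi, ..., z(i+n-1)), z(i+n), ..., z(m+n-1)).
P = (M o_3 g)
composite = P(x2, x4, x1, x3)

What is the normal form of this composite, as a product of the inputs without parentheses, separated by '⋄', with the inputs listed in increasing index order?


x1 ⋄ x2 ⋄ x3 ⋄ x4

Reordering under M is free, so list the x-inputs canonically.
g(x1, x3) collapses to x1 ⋄ x3
M(x2, x4, g(x1, x3)) collapses to x2 ⋄ x4 ⋄ x1 ⋄ x3
rearranged into index order: x1 ⋄ x2 ⋄ x3 ⋄ x4


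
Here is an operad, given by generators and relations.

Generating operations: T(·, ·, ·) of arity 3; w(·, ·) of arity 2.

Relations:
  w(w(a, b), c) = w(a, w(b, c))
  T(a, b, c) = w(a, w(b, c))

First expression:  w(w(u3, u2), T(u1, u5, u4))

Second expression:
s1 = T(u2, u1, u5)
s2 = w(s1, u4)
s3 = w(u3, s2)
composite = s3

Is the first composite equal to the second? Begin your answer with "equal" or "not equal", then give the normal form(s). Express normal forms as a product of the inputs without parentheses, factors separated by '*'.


equal; both compose to u3 * u2 * u1 * u5 * u4

Reducing the first expression gives u3 * u2 * u1 * u5 * u4
Reducing the second expression gives u3 * u2 * u1 * u5 * u4
The normal forms match — equal.


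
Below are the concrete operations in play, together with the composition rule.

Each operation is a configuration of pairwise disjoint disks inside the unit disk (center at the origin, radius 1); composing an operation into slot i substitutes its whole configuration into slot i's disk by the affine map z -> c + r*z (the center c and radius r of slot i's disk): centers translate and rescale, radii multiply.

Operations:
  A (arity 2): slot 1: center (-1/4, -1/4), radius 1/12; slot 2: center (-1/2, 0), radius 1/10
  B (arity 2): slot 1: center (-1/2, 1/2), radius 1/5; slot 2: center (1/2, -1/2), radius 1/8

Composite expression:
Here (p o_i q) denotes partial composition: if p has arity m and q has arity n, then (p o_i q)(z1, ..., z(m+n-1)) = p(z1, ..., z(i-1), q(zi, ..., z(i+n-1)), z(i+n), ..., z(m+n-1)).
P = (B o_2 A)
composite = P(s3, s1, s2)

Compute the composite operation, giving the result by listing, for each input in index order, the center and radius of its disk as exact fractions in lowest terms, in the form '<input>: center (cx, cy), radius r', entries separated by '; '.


s1: center (15/32, -17/32), radius 1/96; s2: center (7/16, -1/2), radius 1/80; s3: center (-1/2, 1/2), radius 1/5

Each s-disk chains the slot maps above it in B; radii multiply.
for s3, the 1-step affine chain lands on center (-1/2, 1/2), radius 1/5
for s1, the 2-step affine chain lands on center (15/32, -17/32), radius 1/96
for s2, the 2-step affine chain lands on center (7/16, -1/2), radius 1/80


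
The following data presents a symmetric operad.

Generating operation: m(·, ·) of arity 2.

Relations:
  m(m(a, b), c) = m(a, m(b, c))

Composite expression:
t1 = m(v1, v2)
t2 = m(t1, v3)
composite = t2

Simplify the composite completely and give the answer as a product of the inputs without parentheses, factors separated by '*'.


v1 * v2 * v3


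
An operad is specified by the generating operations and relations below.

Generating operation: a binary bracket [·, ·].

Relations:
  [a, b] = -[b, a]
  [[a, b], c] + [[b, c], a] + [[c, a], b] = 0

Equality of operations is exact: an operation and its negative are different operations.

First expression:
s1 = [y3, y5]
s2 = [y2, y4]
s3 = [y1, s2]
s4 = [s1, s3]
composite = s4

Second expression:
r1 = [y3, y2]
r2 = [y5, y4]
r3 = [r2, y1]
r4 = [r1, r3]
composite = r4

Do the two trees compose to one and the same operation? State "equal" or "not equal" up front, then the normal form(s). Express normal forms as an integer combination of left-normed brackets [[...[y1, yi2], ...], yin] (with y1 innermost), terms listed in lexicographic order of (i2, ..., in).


not equal — first -[[[[y1, y2], y4], y3], y5] + [[[[y1, y2], y4], y5], y3] + [[[[y1, y4], y2], y3], y5] - [[[[y1, y4], y2], y5], y3], second [[[[y1, y4], y5], y2], y3] - [[[[y1, y4], y5], y3], y2] - [[[[y1, y5], y4], y2], y3] + [[[[y1, y5], y4], y3], y2]


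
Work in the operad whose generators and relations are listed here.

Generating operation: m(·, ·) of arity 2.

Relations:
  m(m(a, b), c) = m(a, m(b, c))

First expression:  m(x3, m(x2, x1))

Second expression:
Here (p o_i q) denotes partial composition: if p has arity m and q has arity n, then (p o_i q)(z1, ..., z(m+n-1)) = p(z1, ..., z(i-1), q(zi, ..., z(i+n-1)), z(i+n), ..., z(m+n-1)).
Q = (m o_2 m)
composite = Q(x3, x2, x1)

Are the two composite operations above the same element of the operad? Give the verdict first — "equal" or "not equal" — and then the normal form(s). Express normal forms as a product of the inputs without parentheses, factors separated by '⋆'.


equal — both sides give x3 ⋆ x2 ⋆ x1


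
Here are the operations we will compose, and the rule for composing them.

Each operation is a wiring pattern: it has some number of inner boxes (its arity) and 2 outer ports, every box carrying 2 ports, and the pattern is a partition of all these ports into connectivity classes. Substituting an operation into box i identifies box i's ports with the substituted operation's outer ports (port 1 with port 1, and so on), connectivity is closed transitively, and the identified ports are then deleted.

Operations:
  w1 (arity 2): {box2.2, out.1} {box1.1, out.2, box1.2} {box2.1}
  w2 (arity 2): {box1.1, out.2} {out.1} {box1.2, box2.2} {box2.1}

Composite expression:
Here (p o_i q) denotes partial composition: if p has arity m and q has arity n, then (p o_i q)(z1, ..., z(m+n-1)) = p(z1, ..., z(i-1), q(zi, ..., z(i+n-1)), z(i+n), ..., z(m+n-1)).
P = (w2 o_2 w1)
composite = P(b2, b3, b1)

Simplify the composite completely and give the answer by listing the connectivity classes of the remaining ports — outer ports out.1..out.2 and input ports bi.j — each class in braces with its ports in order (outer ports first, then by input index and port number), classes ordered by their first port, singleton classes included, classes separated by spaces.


{out.1} {out.2, b2.1} {b1.1} {b1.2} {b2.2, b3.1, b3.2}

Reachability decides: close wires over w2-identified ports.
stage w1: inputs (b3, b1), connectivity {out.1, b1.2} {out.2, b3.1, b3.2} {b1.1}, out.j its boundary
stage w2: inputs (b2, b3, b1), connectivity {out.1} {out.2, b2.1} {b1.1} {b1.2} {b2.2, b3.1, b3.2}, out.j its boundary


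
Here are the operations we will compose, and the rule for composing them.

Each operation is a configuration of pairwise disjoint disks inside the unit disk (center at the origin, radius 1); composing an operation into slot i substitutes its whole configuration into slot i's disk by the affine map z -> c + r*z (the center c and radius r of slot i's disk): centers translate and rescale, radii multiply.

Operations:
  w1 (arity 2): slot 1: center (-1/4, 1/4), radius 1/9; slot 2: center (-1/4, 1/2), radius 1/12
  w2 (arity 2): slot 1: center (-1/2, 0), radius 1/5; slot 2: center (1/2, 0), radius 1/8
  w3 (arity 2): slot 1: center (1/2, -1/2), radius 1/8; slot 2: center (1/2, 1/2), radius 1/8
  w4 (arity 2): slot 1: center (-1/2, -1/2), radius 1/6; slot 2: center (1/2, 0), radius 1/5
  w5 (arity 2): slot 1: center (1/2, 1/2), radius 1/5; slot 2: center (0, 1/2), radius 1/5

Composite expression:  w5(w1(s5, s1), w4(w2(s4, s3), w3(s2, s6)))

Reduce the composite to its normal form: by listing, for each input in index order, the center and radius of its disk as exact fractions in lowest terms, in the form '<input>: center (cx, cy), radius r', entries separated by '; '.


s1: center (9/20, 3/5), radius 1/60; s2: center (3/25, 12/25), radius 1/200; s3: center (-1/12, 2/5), radius 1/240; s4: center (-7/60, 2/5), radius 1/150; s5: center (9/20, 11/20), radius 1/45; s6: center (3/25, 13/25), radius 1/200

Affine substitution under w5: radii multiply and s-centers shift.
tracing s5 down its 2-map path: center (9/20, 11/20), radius 1/45
tracing s1 down its 2-map path: center (9/20, 3/5), radius 1/60
tracing s4 down its 3-map path: center (-7/60, 2/5), radius 1/150
tracing s3 down its 3-map path: center (-1/12, 2/5), radius 1/240
tracing s2 down its 3-map path: center (3/25, 12/25), radius 1/200
tracing s6 down its 3-map path: center (3/25, 13/25), radius 1/200


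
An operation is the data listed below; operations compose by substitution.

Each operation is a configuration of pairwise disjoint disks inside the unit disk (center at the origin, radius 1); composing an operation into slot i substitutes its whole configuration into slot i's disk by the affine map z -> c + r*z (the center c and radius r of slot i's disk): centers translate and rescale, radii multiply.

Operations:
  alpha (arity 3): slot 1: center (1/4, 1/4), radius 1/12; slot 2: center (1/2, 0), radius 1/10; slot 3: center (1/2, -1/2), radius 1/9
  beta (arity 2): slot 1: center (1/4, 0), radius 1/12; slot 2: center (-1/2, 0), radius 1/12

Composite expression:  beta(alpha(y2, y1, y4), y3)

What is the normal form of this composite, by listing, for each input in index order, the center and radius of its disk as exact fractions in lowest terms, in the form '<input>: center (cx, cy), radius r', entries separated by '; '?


y1: center (7/24, 0), radius 1/120; y2: center (13/48, 1/48), radius 1/144; y3: center (-1/2, 0), radius 1/12; y4: center (7/24, -1/24), radius 1/108

Follow each y-input down from beta: c' goes to c + r*c', radius to r*r'.
for y2, the 2-step affine chain lands on center (13/48, 1/48), radius 1/144
for y1, the 2-step affine chain lands on center (7/24, 0), radius 1/120
for y4, the 2-step affine chain lands on center (7/24, -1/24), radius 1/108
for y3, the 1-step affine chain lands on center (-1/2, 0), radius 1/12


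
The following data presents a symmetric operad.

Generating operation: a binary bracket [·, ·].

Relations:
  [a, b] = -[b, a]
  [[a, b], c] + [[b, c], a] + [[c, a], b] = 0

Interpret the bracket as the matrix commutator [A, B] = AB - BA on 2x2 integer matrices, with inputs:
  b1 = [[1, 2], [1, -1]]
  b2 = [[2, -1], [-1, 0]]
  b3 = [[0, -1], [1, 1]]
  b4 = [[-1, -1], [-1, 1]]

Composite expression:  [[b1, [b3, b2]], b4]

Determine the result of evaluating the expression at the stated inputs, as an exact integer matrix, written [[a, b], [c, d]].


[[4, -2], [-6, -4]]


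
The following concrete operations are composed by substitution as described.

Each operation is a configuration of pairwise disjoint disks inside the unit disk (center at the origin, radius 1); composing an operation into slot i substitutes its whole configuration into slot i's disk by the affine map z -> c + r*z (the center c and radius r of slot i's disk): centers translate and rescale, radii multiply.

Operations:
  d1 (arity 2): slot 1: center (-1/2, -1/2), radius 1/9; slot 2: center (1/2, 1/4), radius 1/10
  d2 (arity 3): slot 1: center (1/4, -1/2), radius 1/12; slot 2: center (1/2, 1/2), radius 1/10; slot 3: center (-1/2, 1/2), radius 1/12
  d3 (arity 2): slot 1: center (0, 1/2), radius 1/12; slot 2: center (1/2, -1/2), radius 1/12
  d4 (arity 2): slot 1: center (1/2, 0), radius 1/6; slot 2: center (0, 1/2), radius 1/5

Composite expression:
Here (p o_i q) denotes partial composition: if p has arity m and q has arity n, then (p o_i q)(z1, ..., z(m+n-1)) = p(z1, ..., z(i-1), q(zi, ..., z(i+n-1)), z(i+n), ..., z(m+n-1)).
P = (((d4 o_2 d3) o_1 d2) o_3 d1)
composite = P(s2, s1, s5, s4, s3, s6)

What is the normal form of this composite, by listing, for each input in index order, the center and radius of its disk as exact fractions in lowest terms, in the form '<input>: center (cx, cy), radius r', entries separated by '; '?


s1: center (7/12, 1/12), radius 1/60; s2: center (13/24, -1/12), radius 1/72; s3: center (0, 3/5), radius 1/60; s4: center (61/144, 25/288), radius 1/720; s5: center (59/144, 11/144), radius 1/648; s6: center (1/10, 2/5), radius 1/60


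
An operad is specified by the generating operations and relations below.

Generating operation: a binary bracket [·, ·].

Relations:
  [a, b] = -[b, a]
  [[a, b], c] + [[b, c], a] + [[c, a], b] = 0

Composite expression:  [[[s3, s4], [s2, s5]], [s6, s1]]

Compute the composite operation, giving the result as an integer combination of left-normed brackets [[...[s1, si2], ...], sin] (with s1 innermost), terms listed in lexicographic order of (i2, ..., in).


-[[[[[s1, s6], s2], s5], s3], s4] + [[[[[s1, s6], s2], s5], s4], s3] + [[[[[s1, s6], s3], s4], s2], s5] - [[[[[s1, s6], s3], s4], s5], s2] - [[[[[s1, s6], s4], s3], s2], s5] + [[[[[s1, s6], s4], s3], s5], s2] + [[[[[s1, s6], s5], s2], s3], s4] - [[[[[s1, s6], s5], s2], s4], s3]


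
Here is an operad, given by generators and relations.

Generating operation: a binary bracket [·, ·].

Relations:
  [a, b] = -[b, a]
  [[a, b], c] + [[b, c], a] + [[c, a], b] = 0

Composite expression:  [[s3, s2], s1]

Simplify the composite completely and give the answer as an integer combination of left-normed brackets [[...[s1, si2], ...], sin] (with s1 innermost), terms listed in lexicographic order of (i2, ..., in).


[[s1, s2], s3] - [[s1, s3], s2]

Skip Jacobi rewriting: expand, keep s1-initial words, read off terms.
Composite bracket: [[s3, s2], s1]
Applying ab - ba throughout gives 4 signed words (2^2 = 4).
Keep just the words that open with s1:
  word s1s2s3 has sign +1, contributing +[[s1, s2], s3]
  word s1s3s2 has sign -1, contributing -[[s1, s3], s2]


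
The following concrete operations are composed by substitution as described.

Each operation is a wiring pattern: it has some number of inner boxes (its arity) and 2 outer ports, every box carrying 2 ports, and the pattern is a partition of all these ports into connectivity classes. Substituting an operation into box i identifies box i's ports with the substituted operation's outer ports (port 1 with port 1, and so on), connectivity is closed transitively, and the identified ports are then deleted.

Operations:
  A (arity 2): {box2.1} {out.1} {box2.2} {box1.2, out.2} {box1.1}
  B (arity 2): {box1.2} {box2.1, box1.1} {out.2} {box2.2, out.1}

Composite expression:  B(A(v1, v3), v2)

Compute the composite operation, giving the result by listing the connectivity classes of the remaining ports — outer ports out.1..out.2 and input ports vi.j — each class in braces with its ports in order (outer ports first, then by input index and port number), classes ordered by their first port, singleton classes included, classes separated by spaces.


{out.1, v2.2} {out.2} {v1.1} {v1.2} {v2.1} {v3.1} {v3.2}


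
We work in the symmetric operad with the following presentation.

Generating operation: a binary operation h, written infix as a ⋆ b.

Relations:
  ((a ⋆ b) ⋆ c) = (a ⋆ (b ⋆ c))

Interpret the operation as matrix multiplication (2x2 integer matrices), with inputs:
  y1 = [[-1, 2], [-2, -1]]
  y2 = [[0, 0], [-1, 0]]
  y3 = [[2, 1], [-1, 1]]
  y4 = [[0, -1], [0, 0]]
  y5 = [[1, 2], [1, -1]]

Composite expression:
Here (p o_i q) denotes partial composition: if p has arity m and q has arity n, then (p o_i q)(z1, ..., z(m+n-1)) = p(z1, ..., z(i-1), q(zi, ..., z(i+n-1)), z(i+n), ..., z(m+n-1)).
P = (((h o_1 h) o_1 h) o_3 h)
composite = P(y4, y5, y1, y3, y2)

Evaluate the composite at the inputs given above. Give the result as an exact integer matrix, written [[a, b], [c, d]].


(y4 ⋆ y5) = [[-1, 1], [0, 0]]
(y1 ⋆ y3) = [[-4, 1], [-3, -3]]
((y4 ⋆ y5) ⋆ (y1 ⋆ y3)) = [[1, -4], [0, 0]]
(((y4 ⋆ y5) ⋆ (y1 ⋆ y3)) ⋆ y2) = [[4, 0], [0, 0]]

[[4, 0], [0, 0]]


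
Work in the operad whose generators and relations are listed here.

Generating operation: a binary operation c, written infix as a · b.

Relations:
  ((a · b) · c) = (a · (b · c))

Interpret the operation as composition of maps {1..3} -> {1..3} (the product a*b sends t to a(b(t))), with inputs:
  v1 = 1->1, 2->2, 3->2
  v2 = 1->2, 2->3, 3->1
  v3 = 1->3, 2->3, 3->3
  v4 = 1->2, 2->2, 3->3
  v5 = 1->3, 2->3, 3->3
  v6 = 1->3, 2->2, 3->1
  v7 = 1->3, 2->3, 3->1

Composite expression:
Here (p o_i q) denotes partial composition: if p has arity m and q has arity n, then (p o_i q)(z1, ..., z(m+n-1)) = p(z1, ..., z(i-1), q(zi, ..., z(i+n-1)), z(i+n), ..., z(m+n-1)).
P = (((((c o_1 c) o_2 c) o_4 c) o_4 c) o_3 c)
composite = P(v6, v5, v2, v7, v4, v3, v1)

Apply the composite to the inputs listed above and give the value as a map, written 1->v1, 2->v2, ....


(v2 · v7) = 1->1, 2->1, 3->2
(v5 · (v2 · v7)) = 1->3, 2->3, 3->3
(v6 · (v5 · (v2 · v7))) = 1->1, 2->1, 3->1
(v4 · v3) = 1->3, 2->3, 3->3
((v4 · v3) · v1) = 1->3, 2->3, 3->3
((v6 · (v5 · (v2 · v7))) · ((v4 · v3) · v1)) = 1->1, 2->1, 3->1

1->1, 2->1, 3->1


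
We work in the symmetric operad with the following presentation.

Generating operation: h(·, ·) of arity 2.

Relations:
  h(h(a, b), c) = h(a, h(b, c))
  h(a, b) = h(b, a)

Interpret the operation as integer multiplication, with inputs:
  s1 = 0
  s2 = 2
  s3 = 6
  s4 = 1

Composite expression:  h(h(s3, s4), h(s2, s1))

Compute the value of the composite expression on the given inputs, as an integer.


0

h(s3, s4) = 6
h(s2, s1) = 0
h(h(s3, s4), h(s2, s1)) = 0


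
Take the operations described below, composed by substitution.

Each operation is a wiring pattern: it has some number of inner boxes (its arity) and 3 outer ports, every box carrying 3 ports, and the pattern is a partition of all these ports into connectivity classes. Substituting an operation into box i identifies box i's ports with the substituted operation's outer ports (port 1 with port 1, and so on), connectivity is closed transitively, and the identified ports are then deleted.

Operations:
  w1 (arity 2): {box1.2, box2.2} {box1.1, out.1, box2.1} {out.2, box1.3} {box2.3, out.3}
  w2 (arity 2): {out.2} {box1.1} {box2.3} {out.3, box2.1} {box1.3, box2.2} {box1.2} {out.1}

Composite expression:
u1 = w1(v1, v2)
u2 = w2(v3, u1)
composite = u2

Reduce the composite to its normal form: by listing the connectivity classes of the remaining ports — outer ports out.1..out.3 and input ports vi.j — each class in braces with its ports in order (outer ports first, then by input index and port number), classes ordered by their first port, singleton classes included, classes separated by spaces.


Treat the ports identified at w2 as solder joints: merge, then drop.
w1 over (v1, v2) gives {out.1, v1.1, v2.1} {out.2, v1.3} {out.3, v2.3} {v1.2, v2.2}, out.j being that stage's outer ports
w2 over (v3, v1, v2) gives {out.1} {out.2} {out.3, v1.1, v2.1} {v1.2, v2.2} {v1.3, v3.3} {v2.3} {v3.1} {v3.2}, out.j being that stage's outer ports

{out.1} {out.2} {out.3, v1.1, v2.1} {v1.2, v2.2} {v1.3, v3.3} {v2.3} {v3.1} {v3.2}


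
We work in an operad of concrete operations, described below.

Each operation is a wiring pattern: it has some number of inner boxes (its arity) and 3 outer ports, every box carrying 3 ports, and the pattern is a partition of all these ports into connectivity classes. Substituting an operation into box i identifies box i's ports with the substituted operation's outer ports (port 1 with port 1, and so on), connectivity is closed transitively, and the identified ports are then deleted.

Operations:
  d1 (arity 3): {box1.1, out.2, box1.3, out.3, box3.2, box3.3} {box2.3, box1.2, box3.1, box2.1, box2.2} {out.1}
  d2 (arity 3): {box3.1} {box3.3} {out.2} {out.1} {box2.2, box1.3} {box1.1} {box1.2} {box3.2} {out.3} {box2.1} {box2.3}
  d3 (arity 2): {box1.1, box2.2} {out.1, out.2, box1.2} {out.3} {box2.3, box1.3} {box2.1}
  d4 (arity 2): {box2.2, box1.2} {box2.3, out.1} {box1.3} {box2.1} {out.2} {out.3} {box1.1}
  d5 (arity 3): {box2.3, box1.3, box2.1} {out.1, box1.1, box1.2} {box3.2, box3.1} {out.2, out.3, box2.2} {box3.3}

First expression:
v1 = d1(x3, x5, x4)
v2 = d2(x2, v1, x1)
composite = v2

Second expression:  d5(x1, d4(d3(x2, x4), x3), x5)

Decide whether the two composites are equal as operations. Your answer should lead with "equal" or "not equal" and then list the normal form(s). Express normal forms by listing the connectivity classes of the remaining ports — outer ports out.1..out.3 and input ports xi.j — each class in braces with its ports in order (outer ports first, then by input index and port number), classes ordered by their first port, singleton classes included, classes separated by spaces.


The first expression, normalized: {out.1} {out.2} {out.3} {x1.1} {x1.2} {x1.3} {x2.1} {x2.2} {x2.3, x3.1, x3.3, x4.2, x4.3} {x3.2, x4.1, x5.1, x5.2, x5.3}
The second expression, normalized: {out.1, x1.1, x1.2} {out.2, out.3} {x1.3, x3.3} {x2.1, x4.2} {x2.2, x3.2} {x2.3, x4.3} {x3.1} {x4.1} {x5.1, x5.2} {x5.3}
The forms do not match — not equal.

not equal; first: {out.1} {out.2} {out.3} {x1.1} {x1.2} {x1.3} {x2.1} {x2.2} {x2.3, x3.1, x3.3, x4.2, x4.3} {x3.2, x4.1, x5.1, x5.2, x5.3}; second: {out.1, x1.1, x1.2} {out.2, out.3} {x1.3, x3.3} {x2.1, x4.2} {x2.2, x3.2} {x2.3, x4.3} {x3.1} {x4.1} {x5.1, x5.2} {x5.3}


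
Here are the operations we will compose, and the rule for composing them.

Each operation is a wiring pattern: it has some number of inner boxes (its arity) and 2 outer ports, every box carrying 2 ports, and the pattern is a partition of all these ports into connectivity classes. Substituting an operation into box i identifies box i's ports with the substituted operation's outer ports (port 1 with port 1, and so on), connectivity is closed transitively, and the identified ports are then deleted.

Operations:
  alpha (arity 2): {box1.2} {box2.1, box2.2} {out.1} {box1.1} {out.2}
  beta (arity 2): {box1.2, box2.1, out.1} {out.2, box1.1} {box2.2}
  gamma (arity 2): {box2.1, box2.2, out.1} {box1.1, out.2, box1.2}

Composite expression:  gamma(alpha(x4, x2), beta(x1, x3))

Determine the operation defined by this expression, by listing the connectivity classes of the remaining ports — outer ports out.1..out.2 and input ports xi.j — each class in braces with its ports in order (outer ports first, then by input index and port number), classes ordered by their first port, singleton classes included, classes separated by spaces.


Reachability decides: close wires over gamma-identified ports.
the subtree at alpha composes to {out.1} {out.2} {x2.1, x2.2} {x4.1} {x4.2} on (x4, x2); out.j = own outer ports
the subtree at beta composes to {out.1, x1.2, x3.1} {out.2, x1.1} {x3.2} on (x1, x3); out.j = own outer ports
the subtree at gamma composes to {out.1, x1.1, x1.2, x3.1} {out.2} {x2.1, x2.2} {x3.2} {x4.1} {x4.2} on (x4, x2, x1, x3); out.j = own outer ports

{out.1, x1.1, x1.2, x3.1} {out.2} {x2.1, x2.2} {x3.2} {x4.1} {x4.2}


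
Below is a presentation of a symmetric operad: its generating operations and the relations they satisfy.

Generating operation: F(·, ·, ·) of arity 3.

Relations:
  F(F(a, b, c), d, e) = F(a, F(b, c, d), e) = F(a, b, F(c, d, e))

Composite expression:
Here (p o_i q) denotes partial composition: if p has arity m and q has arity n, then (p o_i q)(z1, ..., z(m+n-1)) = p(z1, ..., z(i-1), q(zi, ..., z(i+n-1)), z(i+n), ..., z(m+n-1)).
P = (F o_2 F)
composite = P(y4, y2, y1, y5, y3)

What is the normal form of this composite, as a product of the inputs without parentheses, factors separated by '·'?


All parenthesizations of F agree; list the y-inputs left to right.
F(y2, y1, y5) spells out as y2 · y1 · y5
F(y4, F(y2, y1, y5), y3) spells out as y4 · y2 · y1 · y5 · y3

y4 · y2 · y1 · y5 · y3


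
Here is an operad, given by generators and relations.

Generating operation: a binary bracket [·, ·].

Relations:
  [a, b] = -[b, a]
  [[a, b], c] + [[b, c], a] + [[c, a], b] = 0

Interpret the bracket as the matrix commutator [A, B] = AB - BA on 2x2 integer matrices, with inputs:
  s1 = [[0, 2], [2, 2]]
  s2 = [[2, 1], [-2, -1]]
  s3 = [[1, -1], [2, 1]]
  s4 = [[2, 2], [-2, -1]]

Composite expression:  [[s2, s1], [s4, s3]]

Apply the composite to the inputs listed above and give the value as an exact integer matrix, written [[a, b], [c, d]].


[[-54, -68], [64, 54]]


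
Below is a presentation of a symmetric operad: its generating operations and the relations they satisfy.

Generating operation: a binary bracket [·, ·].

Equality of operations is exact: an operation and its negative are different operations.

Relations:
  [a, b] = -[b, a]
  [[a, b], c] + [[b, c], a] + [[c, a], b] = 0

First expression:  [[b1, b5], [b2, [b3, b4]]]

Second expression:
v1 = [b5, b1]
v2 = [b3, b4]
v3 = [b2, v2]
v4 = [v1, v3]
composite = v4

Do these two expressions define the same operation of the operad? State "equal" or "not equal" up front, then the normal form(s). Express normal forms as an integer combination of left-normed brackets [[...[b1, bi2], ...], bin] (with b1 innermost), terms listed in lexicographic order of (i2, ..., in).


not equal — first [[[[b1, b5], b2], b3], b4] - [[[[b1, b5], b2], b4], b3] - [[[[b1, b5], b3], b4], b2] + [[[[b1, b5], b4], b3], b2], second -[[[[b1, b5], b2], b3], b4] + [[[[b1, b5], b2], b4], b3] + [[[[b1, b5], b3], b4], b2] - [[[[b1, b5], b4], b3], b2]


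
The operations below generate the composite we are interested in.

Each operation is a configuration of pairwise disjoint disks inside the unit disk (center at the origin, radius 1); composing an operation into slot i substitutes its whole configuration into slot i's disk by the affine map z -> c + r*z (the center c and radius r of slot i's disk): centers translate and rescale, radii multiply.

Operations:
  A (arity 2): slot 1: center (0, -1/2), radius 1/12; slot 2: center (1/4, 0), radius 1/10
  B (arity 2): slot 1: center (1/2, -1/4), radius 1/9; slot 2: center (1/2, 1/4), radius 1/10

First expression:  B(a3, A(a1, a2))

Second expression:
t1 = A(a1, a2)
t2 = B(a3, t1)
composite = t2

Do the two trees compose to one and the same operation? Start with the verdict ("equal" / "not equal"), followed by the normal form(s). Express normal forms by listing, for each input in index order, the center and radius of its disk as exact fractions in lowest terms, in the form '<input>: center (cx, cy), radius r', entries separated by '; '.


equal — both sides give a1: center (1/2, 1/5), radius 1/120; a2: center (21/40, 1/4), radius 1/100; a3: center (1/2, -1/4), radius 1/9

The first composite normalizes to a1: center (1/2, 1/5), radius 1/120; a2: center (21/40, 1/4), radius 1/100; a3: center (1/2, -1/4), radius 1/9
The second composite normalizes to a1: center (1/2, 1/5), radius 1/120; a2: center (21/40, 1/4), radius 1/100; a3: center (1/2, -1/4), radius 1/9
One common form — equal.


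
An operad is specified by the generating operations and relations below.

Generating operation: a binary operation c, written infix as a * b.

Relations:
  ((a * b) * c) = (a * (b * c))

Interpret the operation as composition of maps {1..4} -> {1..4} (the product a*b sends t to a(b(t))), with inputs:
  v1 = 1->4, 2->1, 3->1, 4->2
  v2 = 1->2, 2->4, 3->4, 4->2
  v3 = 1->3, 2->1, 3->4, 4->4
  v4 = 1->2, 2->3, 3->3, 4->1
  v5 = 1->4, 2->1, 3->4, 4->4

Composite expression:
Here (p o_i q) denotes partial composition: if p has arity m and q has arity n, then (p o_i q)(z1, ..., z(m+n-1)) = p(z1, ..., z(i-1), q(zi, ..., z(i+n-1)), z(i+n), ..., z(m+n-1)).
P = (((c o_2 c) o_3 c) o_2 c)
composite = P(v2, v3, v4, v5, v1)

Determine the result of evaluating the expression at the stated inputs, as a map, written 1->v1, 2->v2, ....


(v3 * v4) = 1->1, 2->4, 3->4, 4->3
(v5 * v1) = 1->4, 2->4, 3->4, 4->1
((v3 * v4) * (v5 * v1)) = 1->3, 2->3, 3->3, 4->1
(v2 * ((v3 * v4) * (v5 * v1))) = 1->4, 2->4, 3->4, 4->2

1->4, 2->4, 3->4, 4->2


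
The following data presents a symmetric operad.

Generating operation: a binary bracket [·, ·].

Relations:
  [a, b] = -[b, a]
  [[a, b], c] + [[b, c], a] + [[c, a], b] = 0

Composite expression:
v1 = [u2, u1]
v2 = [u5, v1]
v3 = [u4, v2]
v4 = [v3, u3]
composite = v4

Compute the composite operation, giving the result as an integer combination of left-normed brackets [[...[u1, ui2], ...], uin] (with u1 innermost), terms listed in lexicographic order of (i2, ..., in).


Skip Jacobi rewriting: expand, keep u1-initial words, read off terms.
Composite bracket: [[u4, [u5, [u2, u1]]], u3]
Expanding via [a, b] = ab - ba: 16 signed words (2^4 = 16).
Words beginning with u1 determine it all:
  u1u2u5u4u3 appears with sign -1, giving the term -[[[[u1, u2], u5], u4], u3]

-[[[[u1, u2], u5], u4], u3]


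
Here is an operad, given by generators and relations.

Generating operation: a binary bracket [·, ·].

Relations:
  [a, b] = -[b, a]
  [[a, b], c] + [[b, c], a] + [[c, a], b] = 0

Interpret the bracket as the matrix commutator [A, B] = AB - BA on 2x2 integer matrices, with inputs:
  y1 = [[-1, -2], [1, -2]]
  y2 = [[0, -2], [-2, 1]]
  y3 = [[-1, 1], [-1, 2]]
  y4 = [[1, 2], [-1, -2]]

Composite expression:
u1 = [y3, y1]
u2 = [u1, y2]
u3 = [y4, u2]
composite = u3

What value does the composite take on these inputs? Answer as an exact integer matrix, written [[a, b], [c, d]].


[[-3, 51], [30, 3]]


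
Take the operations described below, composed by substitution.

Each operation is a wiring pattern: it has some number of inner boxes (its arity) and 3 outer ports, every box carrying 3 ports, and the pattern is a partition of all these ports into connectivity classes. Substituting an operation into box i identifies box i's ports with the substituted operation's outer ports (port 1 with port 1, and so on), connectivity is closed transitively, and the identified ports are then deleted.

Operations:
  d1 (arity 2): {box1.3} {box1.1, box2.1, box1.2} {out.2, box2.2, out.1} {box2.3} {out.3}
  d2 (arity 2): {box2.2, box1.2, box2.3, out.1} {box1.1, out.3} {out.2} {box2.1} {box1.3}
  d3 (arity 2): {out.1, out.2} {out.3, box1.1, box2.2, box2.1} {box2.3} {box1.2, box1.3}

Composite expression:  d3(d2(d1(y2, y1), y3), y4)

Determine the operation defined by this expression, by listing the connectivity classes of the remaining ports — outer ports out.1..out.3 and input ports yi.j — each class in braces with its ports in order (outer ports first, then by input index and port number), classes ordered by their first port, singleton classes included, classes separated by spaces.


{out.1, out.2} {out.3, y1.2, y3.2, y3.3, y4.1, y4.2} {y1.1, y2.1, y2.2} {y1.3} {y2.3} {y3.1} {y4.3}

After gluing at d3, chains via deleted ports link the y-ports.
composing d1 on (y2, y1), with out.j its own outer ports: {out.1, out.2, y1.2} {out.3} {y1.1, y2.1, y2.2} {y1.3} {y2.3}
composing d2 on (y2, y1, y3), with out.j its own outer ports: {out.1, out.3, y1.2, y3.2, y3.3} {out.2} {y1.1, y2.1, y2.2} {y1.3} {y2.3} {y3.1}
composing d3 on (y2, y1, y3, y4), with out.j its own outer ports: {out.1, out.2} {out.3, y1.2, y3.2, y3.3, y4.1, y4.2} {y1.1, y2.1, y2.2} {y1.3} {y2.3} {y3.1} {y4.3}


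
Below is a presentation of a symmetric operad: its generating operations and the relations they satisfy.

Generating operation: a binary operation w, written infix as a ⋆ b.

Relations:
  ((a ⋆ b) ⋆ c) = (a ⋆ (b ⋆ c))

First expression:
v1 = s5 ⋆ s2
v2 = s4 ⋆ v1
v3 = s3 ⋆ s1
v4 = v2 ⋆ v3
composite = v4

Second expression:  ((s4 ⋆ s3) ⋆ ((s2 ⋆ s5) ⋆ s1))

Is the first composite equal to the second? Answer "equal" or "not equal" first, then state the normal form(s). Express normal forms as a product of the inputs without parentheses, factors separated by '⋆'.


not equal — first s4 ⋆ s5 ⋆ s2 ⋆ s3 ⋆ s1, second s4 ⋆ s3 ⋆ s2 ⋆ s5 ⋆ s1

In normal form, the first expression is s4 ⋆ s5 ⋆ s2 ⋆ s3 ⋆ s1
In normal form, the second expression is s4 ⋆ s3 ⋆ s2 ⋆ s5 ⋆ s1
The normal forms differ: not equal.


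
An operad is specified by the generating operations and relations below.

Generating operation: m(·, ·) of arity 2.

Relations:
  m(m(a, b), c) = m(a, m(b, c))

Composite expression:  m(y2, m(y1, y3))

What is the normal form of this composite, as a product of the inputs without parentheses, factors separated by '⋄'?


y2 ⋄ y1 ⋄ y3

Key point: m is associative — brackets drop, the y-order remains.
m(y1, y3) flattens to y1 ⋄ y3
m(y2, m(y1, y3)) flattens to y2 ⋄ y1 ⋄ y3


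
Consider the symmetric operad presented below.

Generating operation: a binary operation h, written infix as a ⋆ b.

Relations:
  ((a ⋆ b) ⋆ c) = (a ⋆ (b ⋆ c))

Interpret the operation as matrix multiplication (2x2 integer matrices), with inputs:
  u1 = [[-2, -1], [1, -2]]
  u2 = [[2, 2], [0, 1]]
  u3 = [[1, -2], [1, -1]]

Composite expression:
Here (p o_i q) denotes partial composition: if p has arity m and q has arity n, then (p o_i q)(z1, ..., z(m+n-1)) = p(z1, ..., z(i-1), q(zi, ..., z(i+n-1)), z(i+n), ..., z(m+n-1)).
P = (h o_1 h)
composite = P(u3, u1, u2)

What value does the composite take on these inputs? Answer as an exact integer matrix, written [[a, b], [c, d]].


[[-8, -5], [-6, -5]]

(u3 ⋆ u1) = [[-4, 3], [-3, 1]]
((u3 ⋆ u1) ⋆ u2) = [[-8, -5], [-6, -5]]


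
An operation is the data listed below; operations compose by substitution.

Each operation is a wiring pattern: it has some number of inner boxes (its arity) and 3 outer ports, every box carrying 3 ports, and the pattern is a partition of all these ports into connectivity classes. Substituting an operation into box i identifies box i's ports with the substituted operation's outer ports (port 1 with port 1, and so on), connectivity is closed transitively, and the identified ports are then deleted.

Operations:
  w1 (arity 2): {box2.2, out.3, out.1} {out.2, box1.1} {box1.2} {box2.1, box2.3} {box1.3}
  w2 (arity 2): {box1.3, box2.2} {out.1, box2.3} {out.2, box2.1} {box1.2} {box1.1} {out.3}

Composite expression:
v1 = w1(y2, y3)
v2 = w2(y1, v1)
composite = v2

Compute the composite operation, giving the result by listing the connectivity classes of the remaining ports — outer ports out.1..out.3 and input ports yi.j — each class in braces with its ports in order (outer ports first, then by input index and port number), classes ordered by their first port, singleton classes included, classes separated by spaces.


Substituting into w2 glues patterns; closure does the rest.
composing w1 on (y2, y3), with out.j its own outer ports: {out.1, out.3, y3.2} {out.2, y2.1} {y2.2} {y2.3} {y3.1, y3.3}
composing w2 on (y1, y2, y3), with out.j its own outer ports: {out.1, out.2, y3.2} {out.3} {y1.1} {y1.2} {y1.3, y2.1} {y2.2} {y2.3} {y3.1, y3.3}

{out.1, out.2, y3.2} {out.3} {y1.1} {y1.2} {y1.3, y2.1} {y2.2} {y2.3} {y3.1, y3.3}


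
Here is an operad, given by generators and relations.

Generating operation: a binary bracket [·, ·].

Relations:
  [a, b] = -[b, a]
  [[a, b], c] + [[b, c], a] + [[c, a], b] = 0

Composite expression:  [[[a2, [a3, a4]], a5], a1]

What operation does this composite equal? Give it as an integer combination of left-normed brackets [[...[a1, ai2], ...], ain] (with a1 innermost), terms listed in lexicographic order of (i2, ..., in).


-[[[[a1, a2], a3], a4], a5] + [[[[a1, a2], a4], a3], a5] + [[[[a1, a3], a4], a2], a5] - [[[[a1, a4], a3], a2], a5] + [[[[a1, a5], a2], a3], a4] - [[[[a1, a5], a2], a4], a3] - [[[[a1, a5], a3], a4], a2] + [[[[a1, a5], a4], a3], a2]

Skip Jacobi rewriting: expand, keep a1-initial words, read off terms.
Composite bracket: [[[a2, [a3, a4]], a5], a1]
Each bracket splits as ab - ba, giving 16 signed words (2^4 = 16).
Collect the words opening with a1:
  a1a2a3a4a5 (sign -1) contributes -[[[[a1, a2], a3], a4], a5]
  a1a2a4a3a5 (sign +1) contributes +[[[[a1, a2], a4], a3], a5]
  a1a3a4a2a5 (sign +1) contributes +[[[[a1, a3], a4], a2], a5]
  a1a4a3a2a5 (sign -1) contributes -[[[[a1, a4], a3], a2], a5]
  a1a5a2a3a4 (sign +1) contributes +[[[[a1, a5], a2], a3], a4]
  a1a5a2a4a3 (sign -1) contributes -[[[[a1, a5], a2], a4], a3]
  a1a5a3a4a2 (sign -1) contributes -[[[[a1, a5], a3], a4], a2]
  a1a5a4a3a2 (sign +1) contributes +[[[[a1, a5], a4], a3], a2]


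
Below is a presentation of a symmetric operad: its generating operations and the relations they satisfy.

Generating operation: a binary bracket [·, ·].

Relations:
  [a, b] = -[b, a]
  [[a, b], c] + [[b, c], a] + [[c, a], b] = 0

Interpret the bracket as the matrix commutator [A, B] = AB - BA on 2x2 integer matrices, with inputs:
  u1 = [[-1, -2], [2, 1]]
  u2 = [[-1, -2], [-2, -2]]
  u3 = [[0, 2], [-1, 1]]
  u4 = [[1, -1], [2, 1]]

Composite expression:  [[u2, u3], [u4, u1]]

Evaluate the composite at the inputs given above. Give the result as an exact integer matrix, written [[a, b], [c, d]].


[u2, u3] = [[6, 0], [3, -6]]
[u4, u1] = [[2, -2], [-4, -2]]
[[u2, u3], [u4, u1]] = [[6, -24], [60, -6]]

[[6, -24], [60, -6]]


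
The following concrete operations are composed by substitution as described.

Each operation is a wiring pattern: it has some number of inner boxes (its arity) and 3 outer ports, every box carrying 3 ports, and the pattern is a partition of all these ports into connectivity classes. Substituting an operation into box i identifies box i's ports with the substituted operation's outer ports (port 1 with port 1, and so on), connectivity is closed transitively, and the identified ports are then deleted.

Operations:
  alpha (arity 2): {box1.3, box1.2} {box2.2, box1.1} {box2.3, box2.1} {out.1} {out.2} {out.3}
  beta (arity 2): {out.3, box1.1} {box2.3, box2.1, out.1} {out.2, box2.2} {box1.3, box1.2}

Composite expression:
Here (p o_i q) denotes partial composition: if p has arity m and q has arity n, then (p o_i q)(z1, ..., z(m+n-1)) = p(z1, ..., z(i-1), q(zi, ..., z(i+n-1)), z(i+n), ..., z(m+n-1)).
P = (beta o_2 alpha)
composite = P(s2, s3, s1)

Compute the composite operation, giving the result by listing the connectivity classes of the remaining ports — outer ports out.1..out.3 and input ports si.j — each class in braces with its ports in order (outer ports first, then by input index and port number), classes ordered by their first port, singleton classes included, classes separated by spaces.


After gluing at beta, chains via deleted ports link the s-ports.
through alpha, on inputs (s3, s1): {out.1} {out.2} {out.3} {s1.1, s1.3} {s1.2, s3.1} {s3.2, s3.3} (out.j = stage outer ports)
through beta, on inputs (s2, s3, s1): {out.1} {out.2} {out.3, s2.1} {s1.1, s1.3} {s1.2, s3.1} {s2.2, s2.3} {s3.2, s3.3} (out.j = stage outer ports)

{out.1} {out.2} {out.3, s2.1} {s1.1, s1.3} {s1.2, s3.1} {s2.2, s2.3} {s3.2, s3.3}


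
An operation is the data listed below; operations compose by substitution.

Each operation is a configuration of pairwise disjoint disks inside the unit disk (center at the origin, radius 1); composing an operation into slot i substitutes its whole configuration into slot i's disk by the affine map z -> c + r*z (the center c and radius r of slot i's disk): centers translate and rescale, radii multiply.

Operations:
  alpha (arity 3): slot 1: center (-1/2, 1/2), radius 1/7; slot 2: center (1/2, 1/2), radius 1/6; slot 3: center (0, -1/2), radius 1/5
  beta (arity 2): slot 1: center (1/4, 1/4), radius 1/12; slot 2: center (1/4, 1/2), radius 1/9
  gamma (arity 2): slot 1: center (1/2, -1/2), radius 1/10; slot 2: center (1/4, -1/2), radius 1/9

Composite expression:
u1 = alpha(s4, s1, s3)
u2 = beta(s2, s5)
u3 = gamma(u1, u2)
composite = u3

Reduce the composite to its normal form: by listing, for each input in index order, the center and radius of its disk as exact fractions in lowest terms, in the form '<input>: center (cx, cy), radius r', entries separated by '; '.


Below gamma, radii multiply path by path; the s-disk centers shift.
s4 passes through 2 substitutions, ending at center (9/20, -9/20), radius 1/70
s1 passes through 2 substitutions, ending at center (11/20, -9/20), radius 1/60
s3 passes through 2 substitutions, ending at center (1/2, -11/20), radius 1/50
s2 passes through 2 substitutions, ending at center (5/18, -17/36), radius 1/108
s5 passes through 2 substitutions, ending at center (5/18, -4/9), radius 1/81

s1: center (11/20, -9/20), radius 1/60; s2: center (5/18, -17/36), radius 1/108; s3: center (1/2, -11/20), radius 1/50; s4: center (9/20, -9/20), radius 1/70; s5: center (5/18, -4/9), radius 1/81
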